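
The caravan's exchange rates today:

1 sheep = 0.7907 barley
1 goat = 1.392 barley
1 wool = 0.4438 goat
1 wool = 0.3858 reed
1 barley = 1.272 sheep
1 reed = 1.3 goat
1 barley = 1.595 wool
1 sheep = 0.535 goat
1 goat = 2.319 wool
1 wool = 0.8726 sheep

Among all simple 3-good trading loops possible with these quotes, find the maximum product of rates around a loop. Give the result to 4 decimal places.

wool→reed→goat→wool: 0.3858 × 1.3 × 2.319 = 1.16307
wool→sheep→barley→wool: 0.8726 × 0.7907 × 1.595 = 1.10049
wool→sheep→goat→wool: 0.8726 × 0.535 × 2.319 = 1.08260
wool→goat→barley→wool: 0.4438 × 1.392 × 1.595 = 0.98534
goat→barley→sheep→goat: 1.392 × 1.272 × 0.535 = 0.94728
Maximum is wool→reed→goat→wool at 1.1631; arbitrage exists.

1.1631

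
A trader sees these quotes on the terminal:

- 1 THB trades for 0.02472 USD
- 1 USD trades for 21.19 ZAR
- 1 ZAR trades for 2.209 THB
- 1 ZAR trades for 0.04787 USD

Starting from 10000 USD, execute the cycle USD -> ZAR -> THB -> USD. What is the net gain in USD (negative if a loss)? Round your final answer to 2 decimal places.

1571.11

10000 USD × 21.19 = 211900 ZAR
211900 ZAR × 2.209 = 468087.1 THB
468087.1 THB × 0.02472 = 11571.113112 USD
Net change: 11571.113112 − 10000 = 1571.113112 USD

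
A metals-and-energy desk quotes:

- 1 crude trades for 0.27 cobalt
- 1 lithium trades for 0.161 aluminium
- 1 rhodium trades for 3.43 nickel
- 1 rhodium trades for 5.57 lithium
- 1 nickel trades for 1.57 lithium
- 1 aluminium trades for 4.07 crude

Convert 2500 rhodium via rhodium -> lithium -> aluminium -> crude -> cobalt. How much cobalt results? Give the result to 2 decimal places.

2463.65

2500 rhodium × 5.57 = 13925 lithium
13925 lithium × 0.161 = 2241.925 aluminium
2241.925 aluminium × 4.07 = 9124.63475 crude
9124.63475 crude × 0.27 = 2463.6513825 cobalt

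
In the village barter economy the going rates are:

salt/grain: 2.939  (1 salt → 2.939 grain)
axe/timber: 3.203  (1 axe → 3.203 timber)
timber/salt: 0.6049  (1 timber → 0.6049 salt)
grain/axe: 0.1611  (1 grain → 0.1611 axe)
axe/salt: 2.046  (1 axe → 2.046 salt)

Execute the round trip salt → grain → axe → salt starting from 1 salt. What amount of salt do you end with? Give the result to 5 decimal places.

1 salt × 2.939 = 2.939 grain
2.939 grain × 0.1611 = 0.4734729 axe
0.4734729 axe × 2.046 = 0.9687255534 salt

0.96873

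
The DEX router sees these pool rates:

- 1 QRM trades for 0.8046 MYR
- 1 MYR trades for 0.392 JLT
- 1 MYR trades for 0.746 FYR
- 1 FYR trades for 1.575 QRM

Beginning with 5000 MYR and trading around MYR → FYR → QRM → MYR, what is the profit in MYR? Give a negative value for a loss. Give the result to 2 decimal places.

-273.18

5000 MYR × 0.746 = 3730 FYR
3730 FYR × 1.575 = 5874.75 QRM
5874.75 QRM × 0.8046 = 4726.82385 MYR
Net change: 4726.82385 − 5000 = -273.17615 MYR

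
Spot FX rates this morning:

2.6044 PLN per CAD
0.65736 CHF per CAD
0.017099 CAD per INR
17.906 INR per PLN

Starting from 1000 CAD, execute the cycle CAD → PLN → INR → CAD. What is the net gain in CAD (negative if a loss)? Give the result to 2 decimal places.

1000 CAD × 2.6044 = 2604.4 PLN
2604.4 PLN × 17.906 = 46634.3864 INR
46634.3864 INR × 0.017099 = 797.4013730536 CAD
Net change: 797.4013730536 − 1000 = -202.5986269464 CAD

-202.60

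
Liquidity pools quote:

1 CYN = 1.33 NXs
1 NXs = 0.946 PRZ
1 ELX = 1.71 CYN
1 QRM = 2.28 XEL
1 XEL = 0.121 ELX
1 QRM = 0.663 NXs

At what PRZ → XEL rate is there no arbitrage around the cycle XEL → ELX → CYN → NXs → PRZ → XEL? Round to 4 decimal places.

Known legs of the cycle: 0.121 × 1.71 × 1.33 × 0.946 = 0.2603300238
For no arbitrage the full-cycle product must be 1, so the missing rate is 1 / 0.2603300238 ≈ 3.841278.

3.8413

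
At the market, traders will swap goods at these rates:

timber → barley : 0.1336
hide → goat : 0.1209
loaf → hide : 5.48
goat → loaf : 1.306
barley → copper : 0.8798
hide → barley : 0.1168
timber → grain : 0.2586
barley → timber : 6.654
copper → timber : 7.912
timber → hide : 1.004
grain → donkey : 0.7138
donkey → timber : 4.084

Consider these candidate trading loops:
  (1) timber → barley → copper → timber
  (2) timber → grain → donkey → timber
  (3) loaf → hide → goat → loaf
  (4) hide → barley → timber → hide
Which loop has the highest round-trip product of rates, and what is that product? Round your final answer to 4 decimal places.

0.9300

(1) 0.1336 × 0.8798 × 7.912 = 0.92999
(2) 0.2586 × 0.7138 × 4.084 = 0.75386
(3) 5.48 × 0.1209 × 1.306 = 0.86527
(4) 0.1168 × 6.654 × 1.004 = 0.78030
Highest is cycle (1) at 0.9300 (≤1, no arbitrage).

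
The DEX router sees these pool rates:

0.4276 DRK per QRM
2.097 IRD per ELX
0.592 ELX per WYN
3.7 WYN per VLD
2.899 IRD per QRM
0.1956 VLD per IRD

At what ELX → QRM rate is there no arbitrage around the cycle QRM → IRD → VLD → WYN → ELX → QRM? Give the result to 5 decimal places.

0.80512

Known legs of the cycle: 2.899 × 0.1956 × 3.7 × 0.592 = 1.24205405376
For no arbitrage the full-cycle product must be 1, so the missing rate is 1 / 1.24205405376 ≈ 0.8051179.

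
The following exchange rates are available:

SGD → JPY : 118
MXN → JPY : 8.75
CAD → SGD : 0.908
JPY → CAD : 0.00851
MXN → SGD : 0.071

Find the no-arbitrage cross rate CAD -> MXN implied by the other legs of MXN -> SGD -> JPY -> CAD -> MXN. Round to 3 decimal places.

14.026

Known legs of the cycle: 0.071 × 118 × 0.00851 = 0.07129678
For no arbitrage the full-cycle product must be 1, so the missing rate is 1 / 0.07129678 ≈ 14.02588.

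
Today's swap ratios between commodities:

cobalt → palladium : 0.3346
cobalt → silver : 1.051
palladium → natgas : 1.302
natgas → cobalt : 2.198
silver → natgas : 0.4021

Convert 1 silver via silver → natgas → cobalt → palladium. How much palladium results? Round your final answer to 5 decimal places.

1 silver × 0.4021 = 0.4021 natgas
0.4021 natgas × 2.198 = 0.8838158 cobalt
0.8838158 cobalt × 0.3346 = 0.29572476668 palladium

0.29572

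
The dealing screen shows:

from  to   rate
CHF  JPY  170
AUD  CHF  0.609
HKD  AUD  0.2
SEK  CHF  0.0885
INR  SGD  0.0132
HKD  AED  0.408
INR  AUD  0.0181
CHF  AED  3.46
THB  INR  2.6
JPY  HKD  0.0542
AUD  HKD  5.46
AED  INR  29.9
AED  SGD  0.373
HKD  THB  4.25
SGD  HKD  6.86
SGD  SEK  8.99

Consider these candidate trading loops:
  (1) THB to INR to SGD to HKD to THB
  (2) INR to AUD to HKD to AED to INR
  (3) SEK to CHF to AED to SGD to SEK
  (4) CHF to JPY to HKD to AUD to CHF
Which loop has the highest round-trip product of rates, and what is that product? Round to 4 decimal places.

1.2056

(1) 2.6 × 0.0132 × 6.86 × 4.25 = 1.00060
(2) 0.0181 × 5.46 × 0.408 × 29.9 = 1.20560
(3) 0.0885 × 3.46 × 0.373 × 8.99 = 1.02680
(4) 170 × 0.0542 × 0.2 × 0.609 = 1.12227
Highest is cycle (2) at 1.2056 (>1, arbitrage).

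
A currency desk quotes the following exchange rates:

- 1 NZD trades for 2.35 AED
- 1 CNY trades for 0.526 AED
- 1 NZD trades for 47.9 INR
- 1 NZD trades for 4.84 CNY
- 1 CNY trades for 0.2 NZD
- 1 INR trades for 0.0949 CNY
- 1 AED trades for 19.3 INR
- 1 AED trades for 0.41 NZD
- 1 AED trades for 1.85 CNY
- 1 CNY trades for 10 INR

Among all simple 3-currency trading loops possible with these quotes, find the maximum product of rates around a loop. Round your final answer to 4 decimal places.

1.0438

AED→NZD→CNY→AED: 0.41 × 4.84 × 0.526 = 1.04379
AED→INR→CNY→AED: 19.3 × 0.0949 × 0.526 = 0.96341
NZD→INR→CNY→NZD: 47.9 × 0.0949 × 0.2 = 0.90914
AED→CNY→NZD→AED: 1.85 × 0.2 × 2.35 = 0.86950
Maximum is AED→NZD→CNY→AED at 1.0438; arbitrage exists.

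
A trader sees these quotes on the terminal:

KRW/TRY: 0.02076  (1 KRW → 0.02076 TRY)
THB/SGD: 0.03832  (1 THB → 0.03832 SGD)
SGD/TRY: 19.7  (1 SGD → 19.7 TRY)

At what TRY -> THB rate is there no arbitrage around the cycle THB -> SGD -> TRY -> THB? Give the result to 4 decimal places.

Known legs of the cycle: 0.03832 × 19.7 = 0.754904
For no arbitrage the full-cycle product must be 1, so the missing rate is 1 / 0.754904 ≈ 1.324672.

1.3247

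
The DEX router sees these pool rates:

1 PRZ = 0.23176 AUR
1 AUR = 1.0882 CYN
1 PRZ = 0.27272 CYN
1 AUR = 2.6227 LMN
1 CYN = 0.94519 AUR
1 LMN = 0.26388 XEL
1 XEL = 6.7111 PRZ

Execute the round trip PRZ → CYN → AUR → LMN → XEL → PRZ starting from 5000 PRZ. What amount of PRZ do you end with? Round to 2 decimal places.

5986.25

5000 PRZ × 0.27272 = 1363.6 CYN
1363.6 CYN × 0.94519 = 1288.861084 AUR
1288.861084 AUR × 2.6227 = 3380.2959650068 LMN
3380.2959650068 LMN × 0.26388 = 891.992499245994384 XEL
891.992499245994384 XEL × 6.7111 = 5986.2508616897929104624 PRZ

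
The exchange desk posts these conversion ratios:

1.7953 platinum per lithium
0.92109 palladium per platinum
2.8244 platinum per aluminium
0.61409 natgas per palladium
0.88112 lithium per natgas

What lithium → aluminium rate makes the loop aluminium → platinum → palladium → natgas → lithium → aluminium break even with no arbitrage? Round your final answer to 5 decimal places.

Known legs of the cycle: 2.8244 × 0.92109 × 0.61409 × 0.88112 = 1.4076521713005413568
For no arbitrage the full-cycle product must be 1, so the missing rate is 1 / 1.4076521713005413568 ≈ 0.7104028.

0.71040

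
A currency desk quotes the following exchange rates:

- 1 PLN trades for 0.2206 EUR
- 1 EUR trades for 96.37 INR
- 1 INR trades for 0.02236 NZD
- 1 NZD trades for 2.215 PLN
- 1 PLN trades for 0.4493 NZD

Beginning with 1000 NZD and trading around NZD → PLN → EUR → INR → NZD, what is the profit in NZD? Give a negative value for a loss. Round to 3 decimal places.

1000 NZD × 2.215 = 2215 PLN
2215 PLN × 0.2206 = 488.629 EUR
488.629 EUR × 96.37 = 47089.17673 INR
47089.17673 INR × 0.02236 = 1052.9139916828 NZD
Net change: 1052.9139916828 − 1000 = 52.9139916828 NZD

52.914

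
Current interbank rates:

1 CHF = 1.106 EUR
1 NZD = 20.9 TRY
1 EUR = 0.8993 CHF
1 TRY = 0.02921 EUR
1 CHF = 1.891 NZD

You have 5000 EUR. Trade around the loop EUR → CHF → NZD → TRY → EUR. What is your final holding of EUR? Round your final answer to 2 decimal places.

5000 EUR × 0.8993 = 4496.5 CHF
4496.5 CHF × 1.891 = 8502.8815 NZD
8502.8815 NZD × 20.9 = 177710.22335 TRY
177710.22335 TRY × 0.02921 = 5190.9156240535 EUR

5190.92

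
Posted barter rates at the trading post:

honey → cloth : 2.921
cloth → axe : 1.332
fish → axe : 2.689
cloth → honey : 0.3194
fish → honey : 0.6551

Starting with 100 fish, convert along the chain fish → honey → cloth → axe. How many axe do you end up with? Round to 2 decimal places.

100 fish × 0.6551 = 65.51 honey
65.51 honey × 2.921 = 191.35471 cloth
191.35471 cloth × 1.332 = 254.88447372 axe

254.88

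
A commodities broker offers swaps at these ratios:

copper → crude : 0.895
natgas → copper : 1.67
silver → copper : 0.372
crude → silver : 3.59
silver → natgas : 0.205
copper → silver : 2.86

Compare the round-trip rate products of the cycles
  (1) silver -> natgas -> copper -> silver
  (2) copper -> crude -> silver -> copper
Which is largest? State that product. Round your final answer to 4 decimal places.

1.1953

(1) 0.205 × 1.67 × 2.86 = 0.97912
(2) 0.895 × 3.59 × 0.372 = 1.19525
Highest is cycle (2) at 1.1953 (>1, arbitrage).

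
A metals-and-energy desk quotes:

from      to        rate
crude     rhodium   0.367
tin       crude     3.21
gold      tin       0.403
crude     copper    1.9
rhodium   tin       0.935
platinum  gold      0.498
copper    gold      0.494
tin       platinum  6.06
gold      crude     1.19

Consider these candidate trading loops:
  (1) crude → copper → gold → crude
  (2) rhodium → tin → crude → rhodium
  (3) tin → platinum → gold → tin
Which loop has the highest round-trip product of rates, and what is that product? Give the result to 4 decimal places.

1.2162

(1) 1.9 × 0.494 × 1.19 = 1.11693
(2) 0.935 × 3.21 × 0.367 = 1.10150
(3) 6.06 × 0.498 × 0.403 = 1.21621
Highest is cycle (3) at 1.2162 (>1, arbitrage).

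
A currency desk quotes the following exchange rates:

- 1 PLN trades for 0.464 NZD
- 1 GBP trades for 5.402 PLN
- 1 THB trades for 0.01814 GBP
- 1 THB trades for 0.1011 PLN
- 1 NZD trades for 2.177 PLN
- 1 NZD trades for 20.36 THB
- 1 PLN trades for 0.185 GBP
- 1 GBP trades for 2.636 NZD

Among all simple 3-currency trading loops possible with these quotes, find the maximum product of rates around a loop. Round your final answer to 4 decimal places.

GBP→NZD→PLN→GBP: 2.636 × 2.177 × 0.185 = 1.06164
THB→GBP→NZD→THB: 0.01814 × 2.636 × 20.36 = 0.97355
THB→PLN→NZD→THB: 0.1011 × 0.464 × 20.36 = 0.95510
Maximum is GBP→NZD→PLN→GBP at 1.0616; arbitrage exists.

1.0616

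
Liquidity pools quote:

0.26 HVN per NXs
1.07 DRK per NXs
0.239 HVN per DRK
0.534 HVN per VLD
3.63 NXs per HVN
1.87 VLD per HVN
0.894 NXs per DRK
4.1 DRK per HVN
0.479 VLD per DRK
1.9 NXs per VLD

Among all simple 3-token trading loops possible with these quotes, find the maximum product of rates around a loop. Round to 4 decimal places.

DRK→VLD→HVN→DRK: 0.479 × 0.534 × 4.1 = 1.04872
NXs→DRK→VLD→NXs: 1.07 × 0.479 × 1.9 = 0.97381
NXs→HVN→DRK→NXs: 0.26 × 4.1 × 0.894 = 0.95300
NXs→DRK→HVN→NXs: 1.07 × 0.239 × 3.63 = 0.92830
NXs→HVN→VLD→NXs: 0.26 × 1.87 × 1.9 = 0.92378
Maximum is DRK→VLD→HVN→DRK at 1.0487; arbitrage exists.

1.0487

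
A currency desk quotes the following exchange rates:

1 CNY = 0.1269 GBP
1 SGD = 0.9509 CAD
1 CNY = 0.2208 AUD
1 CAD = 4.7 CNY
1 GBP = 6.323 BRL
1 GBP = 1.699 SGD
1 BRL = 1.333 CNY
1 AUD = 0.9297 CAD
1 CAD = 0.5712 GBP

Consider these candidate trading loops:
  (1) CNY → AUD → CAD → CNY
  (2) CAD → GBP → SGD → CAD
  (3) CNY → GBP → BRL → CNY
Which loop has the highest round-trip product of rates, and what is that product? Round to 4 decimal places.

1.0696

(1) 0.2208 × 0.9297 × 4.7 = 0.96481
(2) 0.5712 × 1.699 × 0.9509 = 0.92282
(3) 0.1269 × 6.323 × 1.333 = 1.06958
Highest is cycle (3) at 1.0696 (>1, arbitrage).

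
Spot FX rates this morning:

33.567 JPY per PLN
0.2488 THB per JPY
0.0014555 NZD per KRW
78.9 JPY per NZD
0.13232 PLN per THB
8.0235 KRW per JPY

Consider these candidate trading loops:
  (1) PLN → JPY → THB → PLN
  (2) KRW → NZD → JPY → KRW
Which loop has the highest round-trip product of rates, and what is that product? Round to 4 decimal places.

(1) 33.567 × 0.2488 × 0.13232 = 1.10507
(2) 0.0014555 × 78.9 × 8.0235 = 0.92141
Highest is cycle (1) at 1.1051 (>1, arbitrage).

1.1051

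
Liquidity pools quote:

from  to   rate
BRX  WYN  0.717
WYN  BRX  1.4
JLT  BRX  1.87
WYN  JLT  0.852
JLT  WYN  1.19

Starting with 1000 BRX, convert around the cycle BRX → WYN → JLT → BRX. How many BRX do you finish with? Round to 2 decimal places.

1000 BRX × 0.717 = 717 WYN
717 WYN × 0.852 = 610.884 JLT
610.884 JLT × 1.87 = 1142.35308 BRX

1142.35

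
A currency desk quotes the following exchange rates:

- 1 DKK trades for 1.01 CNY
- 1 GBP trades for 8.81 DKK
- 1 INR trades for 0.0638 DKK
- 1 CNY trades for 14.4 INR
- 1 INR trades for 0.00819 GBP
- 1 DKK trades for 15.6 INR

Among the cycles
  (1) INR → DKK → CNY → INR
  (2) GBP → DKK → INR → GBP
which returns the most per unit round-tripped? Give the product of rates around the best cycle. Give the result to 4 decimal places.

(1) 0.0638 × 1.01 × 14.4 = 0.92791
(2) 8.81 × 15.6 × 0.00819 = 1.12560
Highest is cycle (2) at 1.1256 (>1, arbitrage).

1.1256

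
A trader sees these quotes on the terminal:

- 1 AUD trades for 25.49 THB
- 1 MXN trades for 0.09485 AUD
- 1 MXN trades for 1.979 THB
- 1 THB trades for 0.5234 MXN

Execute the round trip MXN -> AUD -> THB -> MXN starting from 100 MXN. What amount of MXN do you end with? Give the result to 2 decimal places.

126.54

100 MXN × 0.09485 = 9.485 AUD
9.485 AUD × 25.49 = 241.77265 THB
241.77265 THB × 0.5234 = 126.54380501 MXN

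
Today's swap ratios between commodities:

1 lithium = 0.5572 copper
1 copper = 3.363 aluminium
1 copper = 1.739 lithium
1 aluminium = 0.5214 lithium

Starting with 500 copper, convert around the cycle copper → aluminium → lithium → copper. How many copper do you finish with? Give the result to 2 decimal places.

488.52

500 copper × 3.363 = 1681.5 aluminium
1681.5 aluminium × 0.5214 = 876.7341 lithium
876.7341 lithium × 0.5572 = 488.51624052 copper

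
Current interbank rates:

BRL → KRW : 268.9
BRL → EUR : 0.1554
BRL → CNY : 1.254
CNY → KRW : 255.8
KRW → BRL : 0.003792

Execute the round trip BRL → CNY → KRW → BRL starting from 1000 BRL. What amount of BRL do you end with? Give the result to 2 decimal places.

1216.37

1000 BRL × 1.254 = 1254 CNY
1254 CNY × 255.8 = 320773.2 KRW
320773.2 KRW × 0.003792 = 1216.3719744 BRL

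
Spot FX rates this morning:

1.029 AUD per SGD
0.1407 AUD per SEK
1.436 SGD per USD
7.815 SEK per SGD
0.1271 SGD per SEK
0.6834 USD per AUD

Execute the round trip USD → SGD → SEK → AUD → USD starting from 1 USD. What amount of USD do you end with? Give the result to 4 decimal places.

1 USD × 1.436 = 1.436 SGD
1.436 SGD × 7.815 = 11.22234 SEK
11.22234 SEK × 0.1407 = 1.578983238 AUD
1.578983238 AUD × 0.6834 = 1.0790771448492 USD

1.0791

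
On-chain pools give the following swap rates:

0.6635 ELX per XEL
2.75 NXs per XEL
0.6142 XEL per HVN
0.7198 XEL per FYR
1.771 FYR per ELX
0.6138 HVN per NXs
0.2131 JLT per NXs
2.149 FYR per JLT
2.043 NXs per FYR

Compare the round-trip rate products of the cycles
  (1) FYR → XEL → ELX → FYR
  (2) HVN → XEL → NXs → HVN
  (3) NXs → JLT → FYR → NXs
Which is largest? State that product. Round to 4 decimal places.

1.0367

(1) 0.7198 × 0.6635 × 1.771 = 0.84581
(2) 0.6142 × 2.75 × 0.6138 = 1.03674
(3) 0.2131 × 2.149 × 2.043 = 0.93560
Highest is cycle (2) at 1.0367 (>1, arbitrage).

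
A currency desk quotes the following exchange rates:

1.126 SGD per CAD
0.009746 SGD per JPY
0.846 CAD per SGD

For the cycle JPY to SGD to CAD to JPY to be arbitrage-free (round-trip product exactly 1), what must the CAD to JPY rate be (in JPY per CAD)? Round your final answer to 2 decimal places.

Known legs of the cycle: 0.009746 × 0.846 = 0.008245116
For no arbitrage the full-cycle product must be 1, so the missing rate is 1 / 0.008245116 ≈ 121.2839.

121.28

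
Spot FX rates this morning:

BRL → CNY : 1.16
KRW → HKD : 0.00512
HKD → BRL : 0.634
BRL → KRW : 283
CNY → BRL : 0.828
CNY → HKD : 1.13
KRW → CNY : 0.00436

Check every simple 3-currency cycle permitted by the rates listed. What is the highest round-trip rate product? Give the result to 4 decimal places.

1.0217

KRW→CNY→BRL→KRW: 0.00436 × 0.828 × 283 = 1.02165
HKD→BRL→KRW→HKD: 0.634 × 283 × 0.00512 = 0.91864
HKD→BRL→CNY→HKD: 0.634 × 1.16 × 1.13 = 0.83105
Maximum is KRW→CNY→BRL→KRW at 1.0217; arbitrage exists.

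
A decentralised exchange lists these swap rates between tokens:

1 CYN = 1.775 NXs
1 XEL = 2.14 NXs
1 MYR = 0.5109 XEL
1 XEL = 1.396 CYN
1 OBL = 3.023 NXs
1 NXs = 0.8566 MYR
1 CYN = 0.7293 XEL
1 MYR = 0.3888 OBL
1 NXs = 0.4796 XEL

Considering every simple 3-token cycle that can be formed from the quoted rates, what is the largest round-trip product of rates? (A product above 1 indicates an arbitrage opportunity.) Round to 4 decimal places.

XEL→CYN→NXs→XEL: 1.396 × 1.775 × 0.4796 = 1.18840
MYR→OBL→NXs→MYR: 0.3888 × 3.023 × 0.8566 = 1.00680
MYR→XEL→NXs→MYR: 0.5109 × 2.14 × 0.8566 = 0.93654
Maximum is XEL→CYN→NXs→XEL at 1.1884; arbitrage exists.

1.1884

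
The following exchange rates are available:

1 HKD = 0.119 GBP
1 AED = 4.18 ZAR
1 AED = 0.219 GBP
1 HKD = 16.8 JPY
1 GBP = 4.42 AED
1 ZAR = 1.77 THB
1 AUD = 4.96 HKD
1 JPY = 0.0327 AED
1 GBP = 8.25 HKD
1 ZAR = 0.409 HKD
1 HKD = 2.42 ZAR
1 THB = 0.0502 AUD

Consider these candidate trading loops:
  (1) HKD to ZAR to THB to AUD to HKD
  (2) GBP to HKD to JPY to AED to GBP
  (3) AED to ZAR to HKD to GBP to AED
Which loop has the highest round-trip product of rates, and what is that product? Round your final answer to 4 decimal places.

1.0665

(1) 2.42 × 1.77 × 0.0502 × 4.96 = 1.06653
(2) 8.25 × 16.8 × 0.0327 × 0.219 = 0.99256
(3) 4.18 × 0.409 × 0.119 × 4.42 = 0.89923
Highest is cycle (1) at 1.0665 (>1, arbitrage).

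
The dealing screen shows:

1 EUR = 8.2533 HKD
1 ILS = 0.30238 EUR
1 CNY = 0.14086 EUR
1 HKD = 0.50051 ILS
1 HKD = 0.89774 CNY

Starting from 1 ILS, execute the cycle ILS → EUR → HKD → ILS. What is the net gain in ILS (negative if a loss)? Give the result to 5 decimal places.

0.24909

1 ILS × 0.30238 = 0.30238 EUR
0.30238 EUR × 8.2533 = 2.495632854 HKD
2.495632854 HKD × 0.50051 = 1.24908919975554 ILS
Net change: 1.24908919975554 − 1 = 0.24908919975554 ILS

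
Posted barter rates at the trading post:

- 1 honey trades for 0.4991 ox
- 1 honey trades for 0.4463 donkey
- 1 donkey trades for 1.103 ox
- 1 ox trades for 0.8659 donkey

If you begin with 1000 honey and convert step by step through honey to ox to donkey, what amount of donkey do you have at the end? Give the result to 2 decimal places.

432.17

1000 honey × 0.4991 = 499.1 ox
499.1 ox × 0.8659 = 432.17069 donkey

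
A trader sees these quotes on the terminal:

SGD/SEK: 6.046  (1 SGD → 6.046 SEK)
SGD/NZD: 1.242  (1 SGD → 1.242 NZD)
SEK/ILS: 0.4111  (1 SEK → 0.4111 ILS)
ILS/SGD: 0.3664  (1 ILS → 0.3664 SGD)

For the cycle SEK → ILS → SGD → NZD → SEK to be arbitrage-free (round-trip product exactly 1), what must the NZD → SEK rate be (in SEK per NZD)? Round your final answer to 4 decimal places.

Known legs of the cycle: 0.4111 × 0.3664 × 1.242 = 0.18707878368
For no arbitrage the full-cycle product must be 1, so the missing rate is 1 / 0.18707878368 ≈ 5.345342.

5.3453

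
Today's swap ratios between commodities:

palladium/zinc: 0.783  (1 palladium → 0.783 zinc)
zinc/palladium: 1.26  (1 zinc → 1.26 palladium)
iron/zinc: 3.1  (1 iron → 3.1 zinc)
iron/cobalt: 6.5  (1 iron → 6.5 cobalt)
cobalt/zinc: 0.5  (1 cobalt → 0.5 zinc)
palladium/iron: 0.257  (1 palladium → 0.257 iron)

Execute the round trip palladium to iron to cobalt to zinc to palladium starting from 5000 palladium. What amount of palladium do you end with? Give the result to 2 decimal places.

5000 palladium × 0.257 = 1285 iron
1285 iron × 6.5 = 8352.5 cobalt
8352.5 cobalt × 0.5 = 4176.25 zinc
4176.25 zinc × 1.26 = 5262.075 palladium

5262.08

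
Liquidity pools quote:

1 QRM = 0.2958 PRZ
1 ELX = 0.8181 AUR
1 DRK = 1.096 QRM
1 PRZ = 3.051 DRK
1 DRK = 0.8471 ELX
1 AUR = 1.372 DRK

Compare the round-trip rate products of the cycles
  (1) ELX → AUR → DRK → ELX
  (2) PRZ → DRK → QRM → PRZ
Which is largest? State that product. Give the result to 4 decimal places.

0.9891

(1) 0.8181 × 1.372 × 0.8471 = 0.95081
(2) 3.051 × 1.096 × 0.2958 = 0.98912
Highest is cycle (2) at 0.9891 (≤1, no arbitrage).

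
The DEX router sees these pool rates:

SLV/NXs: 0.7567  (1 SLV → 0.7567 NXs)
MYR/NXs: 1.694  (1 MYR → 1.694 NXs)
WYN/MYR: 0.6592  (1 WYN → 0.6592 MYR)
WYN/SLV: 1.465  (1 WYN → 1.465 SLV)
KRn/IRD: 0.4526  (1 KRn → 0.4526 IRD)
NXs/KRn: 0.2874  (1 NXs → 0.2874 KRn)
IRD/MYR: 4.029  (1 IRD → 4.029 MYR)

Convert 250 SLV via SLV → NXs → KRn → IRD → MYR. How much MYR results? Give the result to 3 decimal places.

250 SLV × 0.7567 = 189.175 NXs
189.175 NXs × 0.2874 = 54.368895 KRn
54.368895 KRn × 0.4526 = 24.607361877 IRD
24.607361877 IRD × 4.029 = 99.143061002433 MYR

99.143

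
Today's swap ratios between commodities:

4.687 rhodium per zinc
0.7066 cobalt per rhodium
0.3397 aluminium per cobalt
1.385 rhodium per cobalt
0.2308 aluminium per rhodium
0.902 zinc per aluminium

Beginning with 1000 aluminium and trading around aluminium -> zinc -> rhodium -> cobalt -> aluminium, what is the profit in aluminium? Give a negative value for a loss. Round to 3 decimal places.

14.777

1000 aluminium × 0.902 = 902 zinc
902 zinc × 4.687 = 4227.674 rhodium
4227.674 rhodium × 0.7066 = 2987.2744484 cobalt
2987.2744484 cobalt × 0.3397 = 1014.77713012148 aluminium
Net change: 1014.77713012148 − 1000 = 14.77713012148 aluminium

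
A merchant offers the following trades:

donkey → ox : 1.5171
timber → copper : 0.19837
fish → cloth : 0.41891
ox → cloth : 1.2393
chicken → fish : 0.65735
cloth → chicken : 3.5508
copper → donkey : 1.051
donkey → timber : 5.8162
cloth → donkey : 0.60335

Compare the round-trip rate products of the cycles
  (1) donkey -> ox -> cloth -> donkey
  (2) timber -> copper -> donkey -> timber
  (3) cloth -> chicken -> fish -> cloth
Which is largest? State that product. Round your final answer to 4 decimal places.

1.2126

(1) 1.5171 × 1.2393 × 0.60335 = 1.13438
(2) 0.19837 × 1.051 × 5.8162 = 1.21260
(3) 3.5508 × 0.65735 × 0.41891 = 0.97779
Highest is cycle (2) at 1.2126 (>1, arbitrage).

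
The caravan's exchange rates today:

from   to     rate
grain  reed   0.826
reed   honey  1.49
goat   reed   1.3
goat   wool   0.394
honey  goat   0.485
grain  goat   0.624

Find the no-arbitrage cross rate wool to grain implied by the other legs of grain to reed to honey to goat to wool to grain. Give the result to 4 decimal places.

Known legs of the cycle: 0.826 × 1.49 × 0.485 × 0.394 = 0.2351821066
For no arbitrage the full-cycle product must be 1, so the missing rate is 1 / 0.2351821066 ≈ 4.252024.

4.2520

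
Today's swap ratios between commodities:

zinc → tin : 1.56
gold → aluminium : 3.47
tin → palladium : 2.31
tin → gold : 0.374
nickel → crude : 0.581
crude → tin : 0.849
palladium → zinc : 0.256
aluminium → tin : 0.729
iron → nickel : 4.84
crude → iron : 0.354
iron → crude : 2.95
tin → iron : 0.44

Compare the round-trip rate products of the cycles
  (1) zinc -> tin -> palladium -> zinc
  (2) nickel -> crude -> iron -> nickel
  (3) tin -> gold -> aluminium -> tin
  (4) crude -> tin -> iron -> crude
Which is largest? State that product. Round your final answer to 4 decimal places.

1.1020

(1) 1.56 × 2.31 × 0.256 = 0.92252
(2) 0.581 × 0.354 × 4.84 = 0.99546
(3) 0.374 × 3.47 × 0.729 = 0.94608
(4) 0.849 × 0.44 × 2.95 = 1.10200
Highest is cycle (4) at 1.1020 (>1, arbitrage).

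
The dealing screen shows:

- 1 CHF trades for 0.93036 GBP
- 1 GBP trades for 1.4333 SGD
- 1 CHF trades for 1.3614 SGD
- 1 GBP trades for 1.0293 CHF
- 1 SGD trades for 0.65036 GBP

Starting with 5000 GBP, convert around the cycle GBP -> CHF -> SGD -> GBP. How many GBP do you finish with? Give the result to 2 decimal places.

5000 GBP × 1.0293 = 5146.5 CHF
5146.5 CHF × 1.3614 = 7006.4451 SGD
7006.4451 SGD × 0.65036 = 4556.711635236 GBP

4556.71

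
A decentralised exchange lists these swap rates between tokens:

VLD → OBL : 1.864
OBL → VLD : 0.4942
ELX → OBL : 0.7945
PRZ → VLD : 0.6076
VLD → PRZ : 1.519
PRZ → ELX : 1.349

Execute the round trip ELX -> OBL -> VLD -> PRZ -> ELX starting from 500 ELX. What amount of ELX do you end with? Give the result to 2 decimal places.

500 ELX × 0.7945 = 397.25 OBL
397.25 OBL × 0.4942 = 196.32095 VLD
196.32095 VLD × 1.519 = 298.21152305 PRZ
298.21152305 PRZ × 1.349 = 402.28734459445 ELX

402.29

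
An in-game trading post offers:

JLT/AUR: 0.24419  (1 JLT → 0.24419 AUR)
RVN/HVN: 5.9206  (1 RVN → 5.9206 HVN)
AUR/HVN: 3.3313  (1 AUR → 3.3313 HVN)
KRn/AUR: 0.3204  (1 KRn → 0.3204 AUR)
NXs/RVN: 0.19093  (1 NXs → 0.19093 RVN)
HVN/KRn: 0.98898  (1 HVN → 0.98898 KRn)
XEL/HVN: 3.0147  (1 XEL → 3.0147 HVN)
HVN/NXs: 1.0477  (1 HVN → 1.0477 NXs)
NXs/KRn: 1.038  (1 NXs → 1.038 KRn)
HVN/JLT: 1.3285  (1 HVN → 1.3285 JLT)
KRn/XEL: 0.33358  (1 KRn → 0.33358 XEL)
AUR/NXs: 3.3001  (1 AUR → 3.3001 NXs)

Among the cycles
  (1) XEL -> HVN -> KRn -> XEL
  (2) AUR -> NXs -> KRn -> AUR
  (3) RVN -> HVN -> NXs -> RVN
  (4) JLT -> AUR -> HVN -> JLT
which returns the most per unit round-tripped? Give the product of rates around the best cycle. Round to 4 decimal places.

(1) 3.0147 × 0.98898 × 0.33358 = 0.99456
(2) 3.3001 × 1.038 × 0.3204 = 1.09753
(3) 5.9206 × 1.0477 × 0.19093 = 1.18434
(4) 0.24419 × 3.3313 × 1.3285 = 1.08070
Highest is cycle (3) at 1.1843 (>1, arbitrage).

1.1843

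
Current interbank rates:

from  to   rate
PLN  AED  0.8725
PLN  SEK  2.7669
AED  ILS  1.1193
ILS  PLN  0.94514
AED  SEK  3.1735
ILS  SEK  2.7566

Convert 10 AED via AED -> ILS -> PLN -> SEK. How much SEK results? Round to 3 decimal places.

10 AED × 1.1193 = 11.193 ILS
11.193 ILS × 0.94514 = 10.57895202 PLN
10.57895202 PLN × 2.7669 = 29.270902344138 SEK

29.271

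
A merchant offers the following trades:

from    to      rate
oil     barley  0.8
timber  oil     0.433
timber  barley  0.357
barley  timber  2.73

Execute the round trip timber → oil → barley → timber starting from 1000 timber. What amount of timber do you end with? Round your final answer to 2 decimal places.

945.67

1000 timber × 0.433 = 433 oil
433 oil × 0.8 = 346.4 barley
346.4 barley × 2.73 = 945.672 timber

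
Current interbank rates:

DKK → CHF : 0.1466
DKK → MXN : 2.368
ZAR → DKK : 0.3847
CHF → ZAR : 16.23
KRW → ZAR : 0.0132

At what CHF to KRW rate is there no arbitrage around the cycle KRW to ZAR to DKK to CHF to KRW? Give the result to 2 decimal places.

Known legs of the cycle: 0.0132 × 0.3847 × 0.1466 = 0.000744440664
For no arbitrage the full-cycle product must be 1, so the missing rate is 1 / 0.000744440664 ≈ 1343.2904.

1343.29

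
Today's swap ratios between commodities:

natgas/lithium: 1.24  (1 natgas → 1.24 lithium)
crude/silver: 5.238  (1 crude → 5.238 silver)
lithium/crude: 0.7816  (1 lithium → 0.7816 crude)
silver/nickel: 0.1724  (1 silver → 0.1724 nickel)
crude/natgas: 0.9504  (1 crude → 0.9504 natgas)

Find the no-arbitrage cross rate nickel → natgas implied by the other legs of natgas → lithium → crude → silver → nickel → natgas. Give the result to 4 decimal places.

1.1426

Known legs of the cycle: 1.24 × 0.7816 × 5.238 × 0.1724 = 0.8752033905408
For no arbitrage the full-cycle product must be 1, so the missing rate is 1 / 0.8752033905408 ≈ 1.142592.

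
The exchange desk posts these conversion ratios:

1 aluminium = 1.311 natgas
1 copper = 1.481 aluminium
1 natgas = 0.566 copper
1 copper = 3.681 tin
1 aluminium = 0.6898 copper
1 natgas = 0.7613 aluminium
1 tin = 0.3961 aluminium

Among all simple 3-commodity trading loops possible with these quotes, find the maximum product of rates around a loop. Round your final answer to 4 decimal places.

1.0989

copper→aluminium→natgas→copper: 1.481 × 1.311 × 0.566 = 1.09894
copper→tin→aluminium→copper: 3.681 × 0.3961 × 0.6898 = 1.00576
Maximum is copper→aluminium→natgas→copper at 1.0989; arbitrage exists.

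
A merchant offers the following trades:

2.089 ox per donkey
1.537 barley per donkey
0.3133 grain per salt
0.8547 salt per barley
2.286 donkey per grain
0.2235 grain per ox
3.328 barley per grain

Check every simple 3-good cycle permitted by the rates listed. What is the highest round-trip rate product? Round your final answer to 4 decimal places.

1.0673

ox→grain→donkey→ox: 0.2235 × 2.286 × 2.089 = 1.06731
barley→salt→grain→barley: 0.8547 × 0.3133 × 3.328 = 0.89116
Maximum is ox→grain→donkey→ox at 1.0673; arbitrage exists.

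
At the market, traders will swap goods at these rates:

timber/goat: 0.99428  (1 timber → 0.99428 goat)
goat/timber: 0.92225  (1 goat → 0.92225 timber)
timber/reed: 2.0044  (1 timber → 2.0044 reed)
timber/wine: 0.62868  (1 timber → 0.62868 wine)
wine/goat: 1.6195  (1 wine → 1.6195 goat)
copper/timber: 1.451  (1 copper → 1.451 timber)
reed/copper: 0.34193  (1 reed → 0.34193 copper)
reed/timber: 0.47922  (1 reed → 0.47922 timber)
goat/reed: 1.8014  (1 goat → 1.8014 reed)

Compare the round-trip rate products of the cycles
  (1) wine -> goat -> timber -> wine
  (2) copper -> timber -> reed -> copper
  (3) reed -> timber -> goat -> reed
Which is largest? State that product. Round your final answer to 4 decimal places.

0.9945

(1) 1.6195 × 0.92225 × 0.62868 = 0.93899
(2) 1.451 × 2.0044 × 0.34193 = 0.99446
(3) 0.47922 × 0.99428 × 1.8014 = 0.85833
Highest is cycle (2) at 0.9945 (≤1, no arbitrage).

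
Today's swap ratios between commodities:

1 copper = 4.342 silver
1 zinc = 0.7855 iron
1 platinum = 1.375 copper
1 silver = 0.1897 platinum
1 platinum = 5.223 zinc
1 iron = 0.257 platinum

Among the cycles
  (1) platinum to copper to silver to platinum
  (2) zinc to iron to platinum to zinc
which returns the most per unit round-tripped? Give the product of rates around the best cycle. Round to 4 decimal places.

(1) 1.375 × 4.342 × 0.1897 = 1.13256
(2) 0.7855 × 0.257 × 5.223 = 1.05439
Highest is cycle (1) at 1.1326 (>1, arbitrage).

1.1326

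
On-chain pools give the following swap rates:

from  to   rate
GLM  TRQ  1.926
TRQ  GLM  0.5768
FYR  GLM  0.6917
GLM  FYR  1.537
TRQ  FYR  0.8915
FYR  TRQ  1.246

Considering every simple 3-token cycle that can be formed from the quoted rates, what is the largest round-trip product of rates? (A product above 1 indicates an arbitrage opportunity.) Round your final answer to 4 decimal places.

FYR→GLM→TRQ→FYR: 0.6917 × 1.926 × 0.8915 = 1.18767
FYR→TRQ→GLM→FYR: 1.246 × 0.5768 × 1.537 = 1.10463
Maximum is FYR→GLM→TRQ→FYR at 1.1877; arbitrage exists.

1.1877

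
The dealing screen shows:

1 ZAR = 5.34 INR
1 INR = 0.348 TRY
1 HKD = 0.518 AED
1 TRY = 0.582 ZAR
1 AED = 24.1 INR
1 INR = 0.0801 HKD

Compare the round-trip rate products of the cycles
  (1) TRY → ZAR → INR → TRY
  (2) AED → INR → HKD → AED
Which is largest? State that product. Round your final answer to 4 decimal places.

1.0815

(1) 0.582 × 5.34 × 0.348 = 1.08154
(2) 24.1 × 0.0801 × 0.518 = 0.99995
Highest is cycle (1) at 1.0815 (>1, arbitrage).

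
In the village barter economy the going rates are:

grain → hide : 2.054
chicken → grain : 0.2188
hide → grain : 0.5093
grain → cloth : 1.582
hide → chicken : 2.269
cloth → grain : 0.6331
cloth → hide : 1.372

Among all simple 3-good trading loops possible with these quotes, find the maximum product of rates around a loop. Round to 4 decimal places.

1.1054

grain→cloth→hide→grain: 1.582 × 1.372 × 0.5093 = 1.10544
grain→hide→chicken→grain: 2.054 × 2.269 × 0.2188 = 1.01972
Maximum is grain→cloth→hide→grain at 1.1054; arbitrage exists.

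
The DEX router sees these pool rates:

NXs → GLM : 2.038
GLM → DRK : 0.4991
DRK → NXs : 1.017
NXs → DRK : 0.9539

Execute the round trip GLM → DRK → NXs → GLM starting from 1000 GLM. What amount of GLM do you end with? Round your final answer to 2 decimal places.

1034.46

1000 GLM × 0.4991 = 499.1 DRK
499.1 DRK × 1.017 = 507.5847 NXs
507.5847 NXs × 2.038 = 1034.4576186 GLM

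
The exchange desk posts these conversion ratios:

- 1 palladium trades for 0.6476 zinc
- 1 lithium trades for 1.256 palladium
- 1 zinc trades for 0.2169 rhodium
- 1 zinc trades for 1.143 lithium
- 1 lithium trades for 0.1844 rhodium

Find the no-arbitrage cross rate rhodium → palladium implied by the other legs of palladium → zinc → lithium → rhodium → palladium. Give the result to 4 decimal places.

Known legs of the cycle: 0.6476 × 1.143 × 0.1844 = 0.13649413392
For no arbitrage the full-cycle product must be 1, so the missing rate is 1 / 0.13649413392 ≈ 7.326322.

7.3263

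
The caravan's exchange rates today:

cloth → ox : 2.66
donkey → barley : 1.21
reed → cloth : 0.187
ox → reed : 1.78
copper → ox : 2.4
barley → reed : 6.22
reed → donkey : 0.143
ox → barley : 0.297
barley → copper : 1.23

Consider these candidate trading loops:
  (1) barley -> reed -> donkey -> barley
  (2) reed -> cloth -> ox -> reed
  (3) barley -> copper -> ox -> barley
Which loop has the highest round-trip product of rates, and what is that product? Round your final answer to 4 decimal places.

(1) 6.22 × 0.143 × 1.21 = 1.07625
(2) 0.187 × 2.66 × 1.78 = 0.88541
(3) 1.23 × 2.4 × 0.297 = 0.87674
Highest is cycle (1) at 1.0762 (>1, arbitrage).

1.0762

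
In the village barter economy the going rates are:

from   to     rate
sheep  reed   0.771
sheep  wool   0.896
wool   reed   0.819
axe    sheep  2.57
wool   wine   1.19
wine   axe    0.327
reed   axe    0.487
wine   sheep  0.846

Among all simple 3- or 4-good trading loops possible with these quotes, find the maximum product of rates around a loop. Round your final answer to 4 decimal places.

reed→axe→sheep→reed: 0.487 × 2.57 × 0.771 = 0.96498
wool→reed→axe→sheep→wool: 0.819 × 0.487 × 2.57 × 0.896 = 0.91845
wool→wine→sheep→wool: 1.19 × 0.846 × 0.896 = 0.90204
wool→wine→axe→sheep→wool: 1.19 × 0.327 × 2.57 × 0.896 = 0.89606
Maximum is reed→axe→sheep→reed at 0.9650; no arbitrage — every cycle loses value.

0.9650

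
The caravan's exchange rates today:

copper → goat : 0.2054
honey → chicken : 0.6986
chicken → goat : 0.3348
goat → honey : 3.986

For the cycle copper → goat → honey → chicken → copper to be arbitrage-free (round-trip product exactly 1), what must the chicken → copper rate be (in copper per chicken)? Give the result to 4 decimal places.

Known legs of the cycle: 0.2054 × 3.986 × 0.6986 = 0.57196086584
For no arbitrage the full-cycle product must be 1, so the missing rate is 1 / 0.57196086584 ≈ 1.748371.

1.7484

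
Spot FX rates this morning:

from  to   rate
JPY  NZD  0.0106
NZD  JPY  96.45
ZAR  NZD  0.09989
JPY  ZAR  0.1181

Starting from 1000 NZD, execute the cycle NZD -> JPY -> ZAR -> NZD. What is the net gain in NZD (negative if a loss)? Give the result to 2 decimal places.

137.82

1000 NZD × 96.45 = 96450 JPY
96450 JPY × 0.1181 = 11390.745 ZAR
11390.745 ZAR × 0.09989 = 1137.82151805 NZD
Net change: 1137.82151805 − 1000 = 137.82151805 NZD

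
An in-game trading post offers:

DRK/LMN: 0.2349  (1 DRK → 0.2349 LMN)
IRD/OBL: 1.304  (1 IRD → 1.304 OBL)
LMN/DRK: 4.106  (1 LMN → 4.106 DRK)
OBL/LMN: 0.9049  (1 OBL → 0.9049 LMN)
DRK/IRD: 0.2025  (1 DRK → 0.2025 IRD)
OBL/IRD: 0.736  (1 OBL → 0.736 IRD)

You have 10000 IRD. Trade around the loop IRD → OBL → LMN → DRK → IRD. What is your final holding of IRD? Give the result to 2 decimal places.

9811.20

10000 IRD × 1.304 = 13040 OBL
13040 OBL × 0.9049 = 11799.896 LMN
11799.896 LMN × 4.106 = 48450.372976 DRK
48450.372976 DRK × 0.2025 = 9811.20052764 IRD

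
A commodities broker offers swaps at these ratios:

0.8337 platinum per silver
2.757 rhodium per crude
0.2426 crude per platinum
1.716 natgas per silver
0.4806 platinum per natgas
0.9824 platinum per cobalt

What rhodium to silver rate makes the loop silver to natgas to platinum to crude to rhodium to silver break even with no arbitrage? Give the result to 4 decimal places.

Known legs of the cycle: 1.716 × 0.4806 × 0.2426 × 2.757 = 0.55160553148272
For no arbitrage the full-cycle product must be 1, so the missing rate is 1 / 0.55160553148272 ≈ 1.812890.

1.8129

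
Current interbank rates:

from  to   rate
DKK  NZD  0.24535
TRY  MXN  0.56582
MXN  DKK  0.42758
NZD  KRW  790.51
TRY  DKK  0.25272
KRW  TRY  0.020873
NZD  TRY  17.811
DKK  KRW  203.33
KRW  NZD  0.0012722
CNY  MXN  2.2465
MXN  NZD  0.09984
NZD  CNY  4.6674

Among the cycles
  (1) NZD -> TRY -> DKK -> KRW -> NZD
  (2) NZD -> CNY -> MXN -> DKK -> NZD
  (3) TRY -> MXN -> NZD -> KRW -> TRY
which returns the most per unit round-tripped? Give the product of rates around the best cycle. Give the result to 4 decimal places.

1.1644

(1) 17.811 × 0.25272 × 203.33 × 0.0012722 = 1.16435
(2) 4.6674 × 2.2465 × 0.42758 × 0.24535 = 1.09998
(3) 0.56582 × 0.09984 × 790.51 × 0.020873 = 0.93213
Highest is cycle (1) at 1.1644 (>1, arbitrage).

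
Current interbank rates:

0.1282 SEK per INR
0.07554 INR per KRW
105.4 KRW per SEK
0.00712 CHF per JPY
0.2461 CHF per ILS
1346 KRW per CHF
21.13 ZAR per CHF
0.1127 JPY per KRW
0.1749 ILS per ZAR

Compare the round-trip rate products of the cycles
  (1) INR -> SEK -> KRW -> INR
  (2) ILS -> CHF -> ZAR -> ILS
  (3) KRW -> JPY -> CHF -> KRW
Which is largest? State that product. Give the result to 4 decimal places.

1.0801

(1) 0.1282 × 105.4 × 0.07554 = 1.02072
(2) 0.2461 × 21.13 × 0.1749 = 0.90950
(3) 0.1127 × 0.00712 × 1346 = 1.08006
Highest is cycle (3) at 1.0801 (>1, arbitrage).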